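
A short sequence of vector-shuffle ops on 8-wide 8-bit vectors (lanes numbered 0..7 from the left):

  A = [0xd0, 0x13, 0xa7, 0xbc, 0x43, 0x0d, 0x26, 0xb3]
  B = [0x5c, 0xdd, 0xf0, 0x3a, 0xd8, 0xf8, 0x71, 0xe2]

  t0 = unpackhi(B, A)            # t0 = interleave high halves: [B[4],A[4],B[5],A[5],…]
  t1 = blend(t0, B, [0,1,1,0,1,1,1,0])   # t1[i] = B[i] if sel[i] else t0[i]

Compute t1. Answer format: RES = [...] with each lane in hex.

RES = [ 0xd8  0xdd  0xf0  0x0d  0xd8  0xf8  0x71  0xb3 ]

  t0: d8 43 f8 0d 71 26 e2 b3
  t1: d8 dd f0 0d d8 f8 71 b3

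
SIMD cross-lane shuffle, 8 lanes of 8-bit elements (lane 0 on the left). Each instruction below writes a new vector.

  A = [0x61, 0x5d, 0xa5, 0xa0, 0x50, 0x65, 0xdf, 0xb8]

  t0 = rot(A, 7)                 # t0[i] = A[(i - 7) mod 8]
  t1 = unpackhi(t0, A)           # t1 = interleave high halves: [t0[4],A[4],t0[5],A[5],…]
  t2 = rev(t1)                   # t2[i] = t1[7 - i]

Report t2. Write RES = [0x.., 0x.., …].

RES = [0xb8, 0x61, 0xdf, 0xb8, 0x65, 0xdf, 0x50, 0x65]

  t0: 5d a5 a0 50 65 df b8 61
  t1: 65 50 df 65 b8 df 61 b8
  t2: b8 61 df b8 65 df 50 65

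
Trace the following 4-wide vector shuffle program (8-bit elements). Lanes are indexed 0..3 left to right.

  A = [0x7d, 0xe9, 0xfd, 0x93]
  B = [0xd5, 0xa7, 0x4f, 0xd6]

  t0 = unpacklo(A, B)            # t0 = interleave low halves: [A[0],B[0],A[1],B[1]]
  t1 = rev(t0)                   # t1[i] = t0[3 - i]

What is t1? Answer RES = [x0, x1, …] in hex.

t0 = [0x7d, 0xd5, 0xe9, 0xa7]
t1 = [0xa7, 0xe9, 0xd5, 0x7d]

RES = [ 0xa7  0xe9  0xd5  0x7d ]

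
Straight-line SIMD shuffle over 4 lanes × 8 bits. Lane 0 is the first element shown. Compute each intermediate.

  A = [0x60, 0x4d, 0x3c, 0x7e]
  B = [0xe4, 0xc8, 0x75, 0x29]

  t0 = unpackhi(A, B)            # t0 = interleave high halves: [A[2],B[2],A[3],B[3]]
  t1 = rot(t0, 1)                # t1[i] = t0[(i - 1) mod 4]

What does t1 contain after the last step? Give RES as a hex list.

t0 = [0x3c, 0x75, 0x7e, 0x29]
t1 = [0x29, 0x3c, 0x75, 0x7e]

RES = [0x29, 0x3c, 0x75, 0x7e]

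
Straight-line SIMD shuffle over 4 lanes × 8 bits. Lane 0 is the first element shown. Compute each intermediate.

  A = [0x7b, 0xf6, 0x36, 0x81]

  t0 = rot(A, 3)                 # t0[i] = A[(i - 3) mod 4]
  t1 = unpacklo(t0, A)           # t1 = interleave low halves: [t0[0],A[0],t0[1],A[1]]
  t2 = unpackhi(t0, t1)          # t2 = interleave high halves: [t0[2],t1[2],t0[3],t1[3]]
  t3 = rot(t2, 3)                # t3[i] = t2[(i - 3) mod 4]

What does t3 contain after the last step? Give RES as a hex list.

RES = [0x36, 0x7b, 0xf6, 0x81]

t0 = [0xf6, 0x36, 0x81, 0x7b]
t1 = [0xf6, 0x7b, 0x36, 0xf6]
t2 = [0x81, 0x36, 0x7b, 0xf6]
t3 = [0x36, 0x7b, 0xf6, 0x81]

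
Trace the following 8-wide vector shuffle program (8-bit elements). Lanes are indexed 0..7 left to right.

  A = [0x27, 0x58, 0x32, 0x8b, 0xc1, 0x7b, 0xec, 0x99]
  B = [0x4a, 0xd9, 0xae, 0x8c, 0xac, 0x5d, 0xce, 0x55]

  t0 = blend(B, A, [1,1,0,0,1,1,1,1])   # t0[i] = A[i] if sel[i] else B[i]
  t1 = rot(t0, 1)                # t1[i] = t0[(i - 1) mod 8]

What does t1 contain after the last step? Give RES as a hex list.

RES = [0x99, 0x27, 0x58, 0xae, 0x8c, 0xc1, 0x7b, 0xec]

→ t0 |27|58|ae|8c|c1|7b|ec|99|
→ t1 |99|27|58|ae|8c|c1|7b|ec|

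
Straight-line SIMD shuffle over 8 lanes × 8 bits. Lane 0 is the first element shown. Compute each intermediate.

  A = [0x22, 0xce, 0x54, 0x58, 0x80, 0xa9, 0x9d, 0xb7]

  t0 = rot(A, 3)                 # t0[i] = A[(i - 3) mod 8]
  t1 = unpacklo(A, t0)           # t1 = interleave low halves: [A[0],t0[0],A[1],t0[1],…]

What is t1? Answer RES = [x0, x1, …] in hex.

t0 = [0xa9, 0x9d, 0xb7, 0x22, 0xce, 0x54, 0x58, 0x80]
t1 = [0x22, 0xa9, 0xce, 0x9d, 0x54, 0xb7, 0x58, 0x22]

RES = [ 0x22  0xa9  0xce  0x9d  0x54  0xb7  0x58  0x22 ]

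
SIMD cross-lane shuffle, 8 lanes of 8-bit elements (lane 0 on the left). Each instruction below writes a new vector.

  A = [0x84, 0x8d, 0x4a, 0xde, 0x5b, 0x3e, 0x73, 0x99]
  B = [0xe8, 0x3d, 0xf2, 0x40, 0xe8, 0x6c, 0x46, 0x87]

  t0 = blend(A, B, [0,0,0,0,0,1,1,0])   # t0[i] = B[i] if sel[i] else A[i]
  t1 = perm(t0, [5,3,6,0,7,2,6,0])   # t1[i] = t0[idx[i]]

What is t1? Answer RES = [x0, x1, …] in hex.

t0 = [0x84, 0x8d, 0x4a, 0xde, 0x5b, 0x6c, 0x46, 0x99]
t1 = [0x6c, 0xde, 0x46, 0x84, 0x99, 0x4a, 0x46, 0x84]

RES = [0x6c, 0xde, 0x46, 0x84, 0x99, 0x4a, 0x46, 0x84]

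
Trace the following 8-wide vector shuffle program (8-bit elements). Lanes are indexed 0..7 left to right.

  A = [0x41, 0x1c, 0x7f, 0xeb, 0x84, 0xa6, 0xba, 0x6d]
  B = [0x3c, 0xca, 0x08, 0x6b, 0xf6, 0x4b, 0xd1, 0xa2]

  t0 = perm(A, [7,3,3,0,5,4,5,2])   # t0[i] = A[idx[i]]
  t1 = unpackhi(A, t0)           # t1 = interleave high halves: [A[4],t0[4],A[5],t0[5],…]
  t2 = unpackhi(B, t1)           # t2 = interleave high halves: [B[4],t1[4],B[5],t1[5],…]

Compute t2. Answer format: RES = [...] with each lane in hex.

  t0: 6d eb eb 41 a6 84 a6 7f
  t1: 84 a6 a6 84 ba a6 6d 7f
  t2: f6 ba 4b a6 d1 6d a2 7f

RES = [ 0xf6  0xba  0x4b  0xa6  0xd1  0x6d  0xa2  0x7f ]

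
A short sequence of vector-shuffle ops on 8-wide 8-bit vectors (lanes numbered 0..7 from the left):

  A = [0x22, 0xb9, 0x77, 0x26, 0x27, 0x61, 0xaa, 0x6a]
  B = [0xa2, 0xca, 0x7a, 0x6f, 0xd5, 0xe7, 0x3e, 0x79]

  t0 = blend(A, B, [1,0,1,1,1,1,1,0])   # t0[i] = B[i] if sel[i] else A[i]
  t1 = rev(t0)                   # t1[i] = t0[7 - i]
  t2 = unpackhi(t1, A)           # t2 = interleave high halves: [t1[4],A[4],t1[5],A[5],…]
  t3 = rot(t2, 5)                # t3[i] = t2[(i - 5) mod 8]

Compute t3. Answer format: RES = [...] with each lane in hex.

→ t0 |a2|b9|7a|6f|d5|e7|3e|6a|
→ t1 |6a|3e|e7|d5|6f|7a|b9|a2|
→ t2 |6f|27|7a|61|b9|aa|a2|6a|
→ t3 |61|b9|aa|a2|6a|6f|27|7a|

RES = [ 0x61  0xb9  0xaa  0xa2  0x6a  0x6f  0x27  0x7a ]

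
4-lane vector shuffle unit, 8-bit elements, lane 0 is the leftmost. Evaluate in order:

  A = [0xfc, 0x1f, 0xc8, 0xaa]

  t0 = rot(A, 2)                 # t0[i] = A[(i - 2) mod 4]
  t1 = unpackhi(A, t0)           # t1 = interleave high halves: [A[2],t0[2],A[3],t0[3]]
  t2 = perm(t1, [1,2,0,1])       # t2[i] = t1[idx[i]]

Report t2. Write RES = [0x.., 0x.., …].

RES = [ 0xfc  0xaa  0xc8  0xfc ]

t0 = [0xc8, 0xaa, 0xfc, 0x1f]
t1 = [0xc8, 0xfc, 0xaa, 0x1f]
t2 = [0xfc, 0xaa, 0xc8, 0xfc]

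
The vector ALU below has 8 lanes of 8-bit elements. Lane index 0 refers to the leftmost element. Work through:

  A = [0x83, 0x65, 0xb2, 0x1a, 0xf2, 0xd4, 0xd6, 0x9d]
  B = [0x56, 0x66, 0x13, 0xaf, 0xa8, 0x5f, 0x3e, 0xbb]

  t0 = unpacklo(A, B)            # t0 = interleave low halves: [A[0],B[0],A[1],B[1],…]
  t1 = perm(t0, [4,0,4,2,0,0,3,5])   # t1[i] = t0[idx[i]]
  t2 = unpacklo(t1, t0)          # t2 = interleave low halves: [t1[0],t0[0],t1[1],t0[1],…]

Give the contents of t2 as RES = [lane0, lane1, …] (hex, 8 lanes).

RES = [ 0xb2  0x83  0x83  0x56  0xb2  0x65  0x65  0x66 ]

→ t0 |83|56|65|66|b2|13|1a|af|
→ t1 |b2|83|b2|65|83|83|66|13|
→ t2 |b2|83|83|56|b2|65|65|66|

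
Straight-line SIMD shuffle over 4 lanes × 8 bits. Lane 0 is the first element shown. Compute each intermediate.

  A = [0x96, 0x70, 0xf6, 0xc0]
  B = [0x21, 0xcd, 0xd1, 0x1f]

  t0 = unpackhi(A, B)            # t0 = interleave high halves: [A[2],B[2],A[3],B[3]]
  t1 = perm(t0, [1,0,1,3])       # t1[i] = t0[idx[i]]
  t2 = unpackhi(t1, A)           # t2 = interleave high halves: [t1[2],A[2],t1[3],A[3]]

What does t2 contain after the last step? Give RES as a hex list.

RES = [ 0xd1  0xf6  0x1f  0xc0 ]

  t0: f6 d1 c0 1f
  t1: d1 f6 d1 1f
  t2: d1 f6 1f c0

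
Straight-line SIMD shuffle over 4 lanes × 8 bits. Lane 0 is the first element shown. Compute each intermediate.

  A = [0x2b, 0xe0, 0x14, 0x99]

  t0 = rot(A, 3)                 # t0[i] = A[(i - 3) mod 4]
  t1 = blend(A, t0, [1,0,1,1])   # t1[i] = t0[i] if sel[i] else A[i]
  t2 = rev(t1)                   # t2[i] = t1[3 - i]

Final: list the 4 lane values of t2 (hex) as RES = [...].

  t0: e0 14 99 2b
  t1: e0 e0 99 2b
  t2: 2b 99 e0 e0

RES = [0x2b, 0x99, 0xe0, 0xe0]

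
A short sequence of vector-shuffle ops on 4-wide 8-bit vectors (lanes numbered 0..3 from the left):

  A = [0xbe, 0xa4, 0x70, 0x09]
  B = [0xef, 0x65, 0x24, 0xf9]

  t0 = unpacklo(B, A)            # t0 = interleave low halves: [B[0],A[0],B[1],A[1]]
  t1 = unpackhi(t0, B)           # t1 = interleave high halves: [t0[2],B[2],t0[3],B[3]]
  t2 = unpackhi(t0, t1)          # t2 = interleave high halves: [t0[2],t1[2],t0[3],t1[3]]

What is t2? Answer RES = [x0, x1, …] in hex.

  t0: ef be 65 a4
  t1: 65 24 a4 f9
  t2: 65 a4 a4 f9

RES = [0x65, 0xa4, 0xa4, 0xf9]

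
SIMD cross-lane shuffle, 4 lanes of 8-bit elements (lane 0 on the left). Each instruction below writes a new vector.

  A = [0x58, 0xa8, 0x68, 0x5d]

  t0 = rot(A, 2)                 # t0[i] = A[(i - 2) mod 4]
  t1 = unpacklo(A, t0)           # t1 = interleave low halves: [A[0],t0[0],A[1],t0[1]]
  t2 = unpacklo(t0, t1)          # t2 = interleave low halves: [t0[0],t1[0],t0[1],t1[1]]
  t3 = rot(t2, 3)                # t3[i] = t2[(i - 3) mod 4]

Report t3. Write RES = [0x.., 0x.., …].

RES = [ 0x58  0x5d  0x68  0x68 ]

→ t0 |68|5d|58|a8|
→ t1 |58|68|a8|5d|
→ t2 |68|58|5d|68|
→ t3 |58|5d|68|68|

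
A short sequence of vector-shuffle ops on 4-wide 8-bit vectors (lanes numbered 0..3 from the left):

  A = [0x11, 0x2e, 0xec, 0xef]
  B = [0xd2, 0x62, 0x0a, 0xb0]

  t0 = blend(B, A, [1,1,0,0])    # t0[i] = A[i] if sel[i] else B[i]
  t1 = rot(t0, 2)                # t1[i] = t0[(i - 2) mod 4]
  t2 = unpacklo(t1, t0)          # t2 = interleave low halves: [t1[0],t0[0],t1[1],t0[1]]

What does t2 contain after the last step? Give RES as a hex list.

RES = [0x0a, 0x11, 0xb0, 0x2e]

  t0: 11 2e 0a b0
  t1: 0a b0 11 2e
  t2: 0a 11 b0 2e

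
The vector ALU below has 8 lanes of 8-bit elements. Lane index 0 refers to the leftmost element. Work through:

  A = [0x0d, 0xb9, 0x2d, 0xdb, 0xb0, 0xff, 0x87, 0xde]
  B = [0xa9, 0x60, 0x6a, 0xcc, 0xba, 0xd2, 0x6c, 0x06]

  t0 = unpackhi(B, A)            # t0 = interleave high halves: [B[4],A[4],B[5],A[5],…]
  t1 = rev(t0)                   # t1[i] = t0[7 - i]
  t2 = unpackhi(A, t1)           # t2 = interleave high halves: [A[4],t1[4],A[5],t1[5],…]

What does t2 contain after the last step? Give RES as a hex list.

→ t0 |ba|b0|d2|ff|6c|87|06|de|
→ t1 |de|06|87|6c|ff|d2|b0|ba|
→ t2 |b0|ff|ff|d2|87|b0|de|ba|

RES = [ 0xb0  0xff  0xff  0xd2  0x87  0xb0  0xde  0xba ]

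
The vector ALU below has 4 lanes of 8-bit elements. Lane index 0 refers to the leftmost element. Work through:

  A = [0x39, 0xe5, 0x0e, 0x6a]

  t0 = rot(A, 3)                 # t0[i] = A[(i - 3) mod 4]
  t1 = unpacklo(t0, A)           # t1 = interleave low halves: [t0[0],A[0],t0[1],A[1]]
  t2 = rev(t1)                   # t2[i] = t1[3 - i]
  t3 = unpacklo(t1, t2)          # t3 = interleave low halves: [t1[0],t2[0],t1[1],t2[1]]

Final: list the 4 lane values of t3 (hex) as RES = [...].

RES = [0xe5, 0xe5, 0x39, 0x0e]

→ t0 |e5|0e|6a|39|
→ t1 |e5|39|0e|e5|
→ t2 |e5|0e|39|e5|
→ t3 |e5|e5|39|0e|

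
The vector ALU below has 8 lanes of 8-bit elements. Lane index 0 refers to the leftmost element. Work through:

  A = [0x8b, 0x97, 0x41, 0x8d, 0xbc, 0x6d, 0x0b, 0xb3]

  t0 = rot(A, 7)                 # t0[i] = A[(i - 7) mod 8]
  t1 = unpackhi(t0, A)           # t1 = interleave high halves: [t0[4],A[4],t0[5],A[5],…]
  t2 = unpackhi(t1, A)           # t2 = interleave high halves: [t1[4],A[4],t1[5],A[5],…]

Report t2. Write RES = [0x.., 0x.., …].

t0 = [0x97, 0x41, 0x8d, 0xbc, 0x6d, 0x0b, 0xb3, 0x8b]
t1 = [0x6d, 0xbc, 0x0b, 0x6d, 0xb3, 0x0b, 0x8b, 0xb3]
t2 = [0xb3, 0xbc, 0x0b, 0x6d, 0x8b, 0x0b, 0xb3, 0xb3]

RES = [ 0xb3  0xbc  0x0b  0x6d  0x8b  0x0b  0xb3  0xb3 ]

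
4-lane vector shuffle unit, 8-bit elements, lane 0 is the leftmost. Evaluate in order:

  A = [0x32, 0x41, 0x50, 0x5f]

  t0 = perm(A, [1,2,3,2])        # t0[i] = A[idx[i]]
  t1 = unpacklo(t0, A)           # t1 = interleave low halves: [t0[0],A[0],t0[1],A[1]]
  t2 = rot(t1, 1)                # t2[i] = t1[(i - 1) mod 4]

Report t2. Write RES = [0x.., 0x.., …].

t0 = [0x41, 0x50, 0x5f, 0x50]
t1 = [0x41, 0x32, 0x50, 0x41]
t2 = [0x41, 0x41, 0x32, 0x50]

RES = [0x41, 0x41, 0x32, 0x50]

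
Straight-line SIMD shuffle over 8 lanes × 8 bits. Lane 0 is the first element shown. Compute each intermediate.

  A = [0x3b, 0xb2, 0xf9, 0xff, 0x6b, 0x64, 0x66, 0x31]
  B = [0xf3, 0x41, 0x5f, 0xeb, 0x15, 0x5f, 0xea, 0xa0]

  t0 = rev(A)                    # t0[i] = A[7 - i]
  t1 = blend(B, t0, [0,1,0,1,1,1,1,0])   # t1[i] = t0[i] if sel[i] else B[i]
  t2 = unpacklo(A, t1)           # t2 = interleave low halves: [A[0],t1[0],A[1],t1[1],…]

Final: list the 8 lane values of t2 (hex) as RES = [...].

→ t0 |31|66|64|6b|ff|f9|b2|3b|
→ t1 |f3|66|5f|6b|ff|f9|b2|a0|
→ t2 |3b|f3|b2|66|f9|5f|ff|6b|

RES = [ 0x3b  0xf3  0xb2  0x66  0xf9  0x5f  0xff  0x6b ]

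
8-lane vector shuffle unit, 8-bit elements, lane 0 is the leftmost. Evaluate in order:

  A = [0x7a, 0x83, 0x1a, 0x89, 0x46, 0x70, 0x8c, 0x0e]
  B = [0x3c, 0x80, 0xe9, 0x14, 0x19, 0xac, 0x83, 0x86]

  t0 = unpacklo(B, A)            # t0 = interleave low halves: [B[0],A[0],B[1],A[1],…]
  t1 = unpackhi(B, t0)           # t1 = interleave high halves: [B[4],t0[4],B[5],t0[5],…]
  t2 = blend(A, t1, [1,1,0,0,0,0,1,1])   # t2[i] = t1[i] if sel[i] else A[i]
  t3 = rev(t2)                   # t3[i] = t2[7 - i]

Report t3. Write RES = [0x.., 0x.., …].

  t0: 3c 7a 80 83 e9 1a 14 89
  t1: 19 e9 ac 1a 83 14 86 89
  t2: 19 e9 1a 89 46 70 86 89
  t3: 89 86 70 46 89 1a e9 19

RES = [ 0x89  0x86  0x70  0x46  0x89  0x1a  0xe9  0x19 ]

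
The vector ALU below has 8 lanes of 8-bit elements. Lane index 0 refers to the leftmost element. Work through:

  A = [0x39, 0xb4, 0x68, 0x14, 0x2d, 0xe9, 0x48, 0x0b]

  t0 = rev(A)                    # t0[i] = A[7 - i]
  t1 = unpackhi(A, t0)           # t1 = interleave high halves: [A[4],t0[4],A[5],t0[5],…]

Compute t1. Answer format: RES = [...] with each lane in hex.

RES = [0x2d, 0x14, 0xe9, 0x68, 0x48, 0xb4, 0x0b, 0x39]

t0 = [0x0b, 0x48, 0xe9, 0x2d, 0x14, 0x68, 0xb4, 0x39]
t1 = [0x2d, 0x14, 0xe9, 0x68, 0x48, 0xb4, 0x0b, 0x39]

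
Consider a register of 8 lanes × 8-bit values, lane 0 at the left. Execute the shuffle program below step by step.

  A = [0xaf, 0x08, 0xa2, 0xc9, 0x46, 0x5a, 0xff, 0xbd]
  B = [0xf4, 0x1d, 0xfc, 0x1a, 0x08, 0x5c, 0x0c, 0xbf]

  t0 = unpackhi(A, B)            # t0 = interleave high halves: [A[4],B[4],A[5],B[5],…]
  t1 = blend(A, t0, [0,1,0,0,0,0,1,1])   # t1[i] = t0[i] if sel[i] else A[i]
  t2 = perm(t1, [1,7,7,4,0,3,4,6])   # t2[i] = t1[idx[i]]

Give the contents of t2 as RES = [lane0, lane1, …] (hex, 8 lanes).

→ t0 |46|08|5a|5c|ff|0c|bd|bf|
→ t1 |af|08|a2|c9|46|5a|bd|bf|
→ t2 |08|bf|bf|46|af|c9|46|bd|

RES = [0x08, 0xbf, 0xbf, 0x46, 0xaf, 0xc9, 0x46, 0xbd]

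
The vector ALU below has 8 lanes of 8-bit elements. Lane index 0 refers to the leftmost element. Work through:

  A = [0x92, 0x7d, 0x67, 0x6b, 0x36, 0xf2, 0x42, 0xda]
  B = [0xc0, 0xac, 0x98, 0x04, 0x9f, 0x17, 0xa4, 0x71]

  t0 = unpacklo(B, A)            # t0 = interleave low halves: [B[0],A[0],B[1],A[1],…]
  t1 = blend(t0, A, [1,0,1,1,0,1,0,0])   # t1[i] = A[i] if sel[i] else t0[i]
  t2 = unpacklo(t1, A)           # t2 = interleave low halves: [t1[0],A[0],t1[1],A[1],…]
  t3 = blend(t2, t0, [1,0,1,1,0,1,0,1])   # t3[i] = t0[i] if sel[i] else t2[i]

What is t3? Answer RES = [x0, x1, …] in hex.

→ t0 |c0|92|ac|7d|98|67|04|6b|
→ t1 |92|92|67|6b|98|f2|04|6b|
→ t2 |92|92|92|7d|67|67|6b|6b|
→ t3 |c0|92|ac|7d|67|67|6b|6b|

RES = [ 0xc0  0x92  0xac  0x7d  0x67  0x67  0x6b  0x6b ]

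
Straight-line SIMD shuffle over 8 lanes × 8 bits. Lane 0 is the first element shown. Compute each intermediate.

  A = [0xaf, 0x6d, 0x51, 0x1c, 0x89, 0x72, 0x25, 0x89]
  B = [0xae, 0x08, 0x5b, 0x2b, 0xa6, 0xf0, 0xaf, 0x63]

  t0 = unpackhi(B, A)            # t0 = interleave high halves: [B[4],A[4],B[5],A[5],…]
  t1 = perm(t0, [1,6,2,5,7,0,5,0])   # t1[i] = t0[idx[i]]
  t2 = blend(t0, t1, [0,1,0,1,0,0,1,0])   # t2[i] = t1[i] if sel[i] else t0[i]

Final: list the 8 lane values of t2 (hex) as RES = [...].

RES = [0xa6, 0x63, 0xf0, 0x25, 0xaf, 0x25, 0x25, 0x89]

→ t0 |a6|89|f0|72|af|25|63|89|
→ t1 |89|63|f0|25|89|a6|25|a6|
→ t2 |a6|63|f0|25|af|25|25|89|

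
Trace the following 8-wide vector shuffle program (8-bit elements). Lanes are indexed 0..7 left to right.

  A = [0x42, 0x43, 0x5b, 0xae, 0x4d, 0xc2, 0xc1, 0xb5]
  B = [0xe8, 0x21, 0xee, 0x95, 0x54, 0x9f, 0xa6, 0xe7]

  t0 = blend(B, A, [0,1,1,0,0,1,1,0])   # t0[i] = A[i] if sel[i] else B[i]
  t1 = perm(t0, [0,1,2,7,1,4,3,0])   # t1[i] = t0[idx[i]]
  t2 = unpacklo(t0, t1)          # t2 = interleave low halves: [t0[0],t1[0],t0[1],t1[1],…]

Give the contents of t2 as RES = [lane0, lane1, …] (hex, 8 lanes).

RES = [0xe8, 0xe8, 0x43, 0x43, 0x5b, 0x5b, 0x95, 0xe7]

  t0: e8 43 5b 95 54 c2 c1 e7
  t1: e8 43 5b e7 43 54 95 e8
  t2: e8 e8 43 43 5b 5b 95 e7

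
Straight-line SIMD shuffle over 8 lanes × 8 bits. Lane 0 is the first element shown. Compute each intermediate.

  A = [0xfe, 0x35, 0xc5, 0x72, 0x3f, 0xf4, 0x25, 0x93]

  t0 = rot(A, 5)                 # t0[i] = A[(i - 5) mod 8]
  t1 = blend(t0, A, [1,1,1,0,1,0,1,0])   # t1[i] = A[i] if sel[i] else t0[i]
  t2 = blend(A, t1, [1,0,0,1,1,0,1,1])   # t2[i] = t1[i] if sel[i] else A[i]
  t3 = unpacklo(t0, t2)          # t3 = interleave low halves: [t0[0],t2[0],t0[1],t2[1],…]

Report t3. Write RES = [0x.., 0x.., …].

t0 = [0x72, 0x3f, 0xf4, 0x25, 0x93, 0xfe, 0x35, 0xc5]
t1 = [0xfe, 0x35, 0xc5, 0x25, 0x3f, 0xfe, 0x25, 0xc5]
t2 = [0xfe, 0x35, 0xc5, 0x25, 0x3f, 0xf4, 0x25, 0xc5]
t3 = [0x72, 0xfe, 0x3f, 0x35, 0xf4, 0xc5, 0x25, 0x25]

RES = [ 0x72  0xfe  0x3f  0x35  0xf4  0xc5  0x25  0x25 ]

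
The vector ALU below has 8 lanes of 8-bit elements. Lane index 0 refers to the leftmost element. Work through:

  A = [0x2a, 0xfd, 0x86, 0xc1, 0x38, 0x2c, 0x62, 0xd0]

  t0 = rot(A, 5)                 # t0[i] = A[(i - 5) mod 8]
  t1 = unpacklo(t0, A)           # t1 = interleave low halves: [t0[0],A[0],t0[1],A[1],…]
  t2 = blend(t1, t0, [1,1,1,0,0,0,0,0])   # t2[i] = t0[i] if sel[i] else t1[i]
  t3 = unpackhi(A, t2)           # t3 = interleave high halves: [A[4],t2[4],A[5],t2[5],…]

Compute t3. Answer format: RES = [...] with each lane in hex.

RES = [0x38, 0x2c, 0x2c, 0x86, 0x62, 0x62, 0xd0, 0xc1]

  t0: c1 38 2c 62 d0 2a fd 86
  t1: c1 2a 38 fd 2c 86 62 c1
  t2: c1 38 2c fd 2c 86 62 c1
  t3: 38 2c 2c 86 62 62 d0 c1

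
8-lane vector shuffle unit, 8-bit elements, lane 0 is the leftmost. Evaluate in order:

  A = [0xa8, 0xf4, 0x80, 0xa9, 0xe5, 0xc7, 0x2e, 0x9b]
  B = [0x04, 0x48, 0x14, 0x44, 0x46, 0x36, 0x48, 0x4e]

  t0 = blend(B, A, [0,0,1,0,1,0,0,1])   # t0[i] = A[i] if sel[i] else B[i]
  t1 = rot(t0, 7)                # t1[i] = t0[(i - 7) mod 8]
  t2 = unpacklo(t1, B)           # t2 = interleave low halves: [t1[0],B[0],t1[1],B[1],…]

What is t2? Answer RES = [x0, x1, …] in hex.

RES = [ 0x48  0x04  0x80  0x48  0x44  0x14  0xe5  0x44 ]

t0 = [0x04, 0x48, 0x80, 0x44, 0xe5, 0x36, 0x48, 0x9b]
t1 = [0x48, 0x80, 0x44, 0xe5, 0x36, 0x48, 0x9b, 0x04]
t2 = [0x48, 0x04, 0x80, 0x48, 0x44, 0x14, 0xe5, 0x44]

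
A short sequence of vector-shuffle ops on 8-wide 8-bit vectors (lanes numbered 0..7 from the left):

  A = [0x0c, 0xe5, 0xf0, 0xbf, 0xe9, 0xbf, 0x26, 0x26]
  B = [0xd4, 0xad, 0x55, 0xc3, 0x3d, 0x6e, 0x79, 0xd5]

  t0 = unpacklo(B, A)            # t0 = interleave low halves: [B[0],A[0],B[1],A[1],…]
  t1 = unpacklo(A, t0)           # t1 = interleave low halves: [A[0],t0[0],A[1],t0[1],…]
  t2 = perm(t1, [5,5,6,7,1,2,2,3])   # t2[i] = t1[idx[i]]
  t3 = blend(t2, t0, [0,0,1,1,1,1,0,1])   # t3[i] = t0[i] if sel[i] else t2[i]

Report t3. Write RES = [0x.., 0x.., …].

RES = [0xad, 0xad, 0xad, 0xe5, 0x55, 0xf0, 0xe5, 0xbf]

  t0: d4 0c ad e5 55 f0 c3 bf
  t1: 0c d4 e5 0c f0 ad bf e5
  t2: ad ad bf e5 d4 e5 e5 0c
  t3: ad ad ad e5 55 f0 e5 bf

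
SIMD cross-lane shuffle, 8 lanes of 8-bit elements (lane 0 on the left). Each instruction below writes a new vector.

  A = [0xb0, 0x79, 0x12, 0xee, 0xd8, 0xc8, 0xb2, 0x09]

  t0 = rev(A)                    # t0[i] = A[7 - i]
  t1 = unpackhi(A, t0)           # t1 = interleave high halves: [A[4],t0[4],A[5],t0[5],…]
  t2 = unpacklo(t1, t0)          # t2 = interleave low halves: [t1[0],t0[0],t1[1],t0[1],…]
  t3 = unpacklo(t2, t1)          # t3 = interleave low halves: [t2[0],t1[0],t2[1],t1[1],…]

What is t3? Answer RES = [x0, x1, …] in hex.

RES = [ 0xd8  0xd8  0x09  0xee  0xee  0xc8  0xb2  0x12 ]

  t0: 09 b2 c8 d8 ee 12 79 b0
  t1: d8 ee c8 12 b2 79 09 b0
  t2: d8 09 ee b2 c8 c8 12 d8
  t3: d8 d8 09 ee ee c8 b2 12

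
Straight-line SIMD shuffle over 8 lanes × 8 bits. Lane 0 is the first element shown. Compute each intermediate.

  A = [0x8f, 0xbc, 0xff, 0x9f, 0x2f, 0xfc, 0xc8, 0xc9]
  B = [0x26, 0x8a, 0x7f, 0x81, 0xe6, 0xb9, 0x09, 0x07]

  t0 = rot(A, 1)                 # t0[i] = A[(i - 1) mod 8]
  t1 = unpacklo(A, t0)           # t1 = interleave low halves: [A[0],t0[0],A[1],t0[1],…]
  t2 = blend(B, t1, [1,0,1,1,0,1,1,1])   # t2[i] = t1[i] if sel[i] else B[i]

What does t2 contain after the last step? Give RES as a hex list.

RES = [0x8f, 0x8a, 0xbc, 0x8f, 0xe6, 0xbc, 0x9f, 0xff]

  t0: c9 8f bc ff 9f 2f fc c8
  t1: 8f c9 bc 8f ff bc 9f ff
  t2: 8f 8a bc 8f e6 bc 9f ff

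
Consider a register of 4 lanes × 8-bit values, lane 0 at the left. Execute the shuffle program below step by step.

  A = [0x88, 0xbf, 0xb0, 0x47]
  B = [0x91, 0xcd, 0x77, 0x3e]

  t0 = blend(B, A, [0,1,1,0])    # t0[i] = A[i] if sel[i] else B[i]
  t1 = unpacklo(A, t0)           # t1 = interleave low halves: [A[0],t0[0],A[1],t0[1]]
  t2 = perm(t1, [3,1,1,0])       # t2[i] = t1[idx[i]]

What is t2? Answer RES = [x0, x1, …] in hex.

→ t0 |91|bf|b0|3e|
→ t1 |88|91|bf|bf|
→ t2 |bf|91|91|88|

RES = [ 0xbf  0x91  0x91  0x88 ]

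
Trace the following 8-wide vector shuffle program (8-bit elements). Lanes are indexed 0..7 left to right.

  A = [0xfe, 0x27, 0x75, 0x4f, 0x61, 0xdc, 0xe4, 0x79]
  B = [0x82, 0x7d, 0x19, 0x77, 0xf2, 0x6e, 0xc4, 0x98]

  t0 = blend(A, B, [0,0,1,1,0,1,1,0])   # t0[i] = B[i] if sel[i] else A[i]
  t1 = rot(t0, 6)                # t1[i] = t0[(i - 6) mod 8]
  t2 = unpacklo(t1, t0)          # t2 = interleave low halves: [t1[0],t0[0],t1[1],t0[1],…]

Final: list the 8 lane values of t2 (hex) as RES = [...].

RES = [ 0x19  0xfe  0x77  0x27  0x61  0x19  0x6e  0x77 ]

  t0: fe 27 19 77 61 6e c4 79
  t1: 19 77 61 6e c4 79 fe 27
  t2: 19 fe 77 27 61 19 6e 77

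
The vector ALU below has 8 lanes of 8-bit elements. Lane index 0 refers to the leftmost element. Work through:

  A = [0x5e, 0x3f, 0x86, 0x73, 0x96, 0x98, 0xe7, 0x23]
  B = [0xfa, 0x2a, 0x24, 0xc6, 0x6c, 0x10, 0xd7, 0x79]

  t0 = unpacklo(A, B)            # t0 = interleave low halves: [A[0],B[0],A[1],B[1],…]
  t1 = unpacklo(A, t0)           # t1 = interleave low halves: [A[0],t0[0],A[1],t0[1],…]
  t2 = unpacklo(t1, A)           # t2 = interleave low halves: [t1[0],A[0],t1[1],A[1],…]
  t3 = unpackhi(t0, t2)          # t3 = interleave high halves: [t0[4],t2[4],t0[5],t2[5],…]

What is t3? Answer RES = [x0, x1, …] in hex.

→ t0 |5e|fa|3f|2a|86|24|73|c6|
→ t1 |5e|5e|3f|fa|86|3f|73|2a|
→ t2 |5e|5e|5e|3f|3f|86|fa|73|
→ t3 |86|3f|24|86|73|fa|c6|73|

RES = [0x86, 0x3f, 0x24, 0x86, 0x73, 0xfa, 0xc6, 0x73]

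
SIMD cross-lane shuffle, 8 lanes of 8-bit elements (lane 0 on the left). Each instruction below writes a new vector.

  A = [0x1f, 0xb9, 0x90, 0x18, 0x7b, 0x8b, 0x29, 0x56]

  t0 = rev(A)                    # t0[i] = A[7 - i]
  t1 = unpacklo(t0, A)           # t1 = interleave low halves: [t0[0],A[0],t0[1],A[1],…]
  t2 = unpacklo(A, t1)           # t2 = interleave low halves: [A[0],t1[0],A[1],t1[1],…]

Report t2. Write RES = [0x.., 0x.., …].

→ t0 |56|29|8b|7b|18|90|b9|1f|
→ t1 |56|1f|29|b9|8b|90|7b|18|
→ t2 |1f|56|b9|1f|90|29|18|b9|

RES = [0x1f, 0x56, 0xb9, 0x1f, 0x90, 0x29, 0x18, 0xb9]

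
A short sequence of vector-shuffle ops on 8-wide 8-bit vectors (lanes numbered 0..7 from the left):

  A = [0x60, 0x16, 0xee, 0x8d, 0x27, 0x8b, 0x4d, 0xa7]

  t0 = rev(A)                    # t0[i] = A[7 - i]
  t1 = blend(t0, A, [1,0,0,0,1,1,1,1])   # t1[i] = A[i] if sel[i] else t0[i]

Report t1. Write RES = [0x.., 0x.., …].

  t0: a7 4d 8b 27 8d ee 16 60
  t1: 60 4d 8b 27 27 8b 4d a7

RES = [0x60, 0x4d, 0x8b, 0x27, 0x27, 0x8b, 0x4d, 0xa7]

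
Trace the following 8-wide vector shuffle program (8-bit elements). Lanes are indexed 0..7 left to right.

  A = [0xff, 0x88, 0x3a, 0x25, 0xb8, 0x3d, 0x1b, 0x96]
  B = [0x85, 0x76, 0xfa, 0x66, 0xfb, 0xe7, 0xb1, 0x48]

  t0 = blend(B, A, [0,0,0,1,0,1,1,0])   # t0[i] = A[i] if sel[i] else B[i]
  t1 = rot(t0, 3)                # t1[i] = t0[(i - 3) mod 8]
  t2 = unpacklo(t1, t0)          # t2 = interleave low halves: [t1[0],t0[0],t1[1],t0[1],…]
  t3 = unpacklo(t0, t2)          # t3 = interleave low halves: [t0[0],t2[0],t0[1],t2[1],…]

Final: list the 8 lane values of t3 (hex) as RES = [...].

  t0: 85 76 fa 25 fb 3d 1b 48
  t1: 3d 1b 48 85 76 fa 25 fb
  t2: 3d 85 1b 76 48 fa 85 25
  t3: 85 3d 76 85 fa 1b 25 76

RES = [0x85, 0x3d, 0x76, 0x85, 0xfa, 0x1b, 0x25, 0x76]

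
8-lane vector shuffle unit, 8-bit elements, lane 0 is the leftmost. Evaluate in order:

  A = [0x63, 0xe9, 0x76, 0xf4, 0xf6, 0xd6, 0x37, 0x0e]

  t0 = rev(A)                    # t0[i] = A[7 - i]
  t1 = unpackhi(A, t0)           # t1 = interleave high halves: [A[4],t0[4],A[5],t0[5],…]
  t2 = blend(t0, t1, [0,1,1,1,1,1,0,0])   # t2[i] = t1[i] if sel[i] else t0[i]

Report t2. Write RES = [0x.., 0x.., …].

RES = [ 0x0e  0xf4  0xd6  0x76  0x37  0xe9  0xe9  0x63 ]

→ t0 |0e|37|d6|f6|f4|76|e9|63|
→ t1 |f6|f4|d6|76|37|e9|0e|63|
→ t2 |0e|f4|d6|76|37|e9|e9|63|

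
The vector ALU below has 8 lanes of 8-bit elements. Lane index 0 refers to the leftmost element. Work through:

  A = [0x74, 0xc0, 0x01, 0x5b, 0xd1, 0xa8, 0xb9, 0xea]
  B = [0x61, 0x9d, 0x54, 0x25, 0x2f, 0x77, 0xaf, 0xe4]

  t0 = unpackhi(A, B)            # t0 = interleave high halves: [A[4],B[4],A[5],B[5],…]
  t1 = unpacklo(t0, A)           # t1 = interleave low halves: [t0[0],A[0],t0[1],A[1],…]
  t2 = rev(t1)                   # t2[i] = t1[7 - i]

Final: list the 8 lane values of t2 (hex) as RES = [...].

  t0: d1 2f a8 77 b9 af ea e4
  t1: d1 74 2f c0 a8 01 77 5b
  t2: 5b 77 01 a8 c0 2f 74 d1

RES = [0x5b, 0x77, 0x01, 0xa8, 0xc0, 0x2f, 0x74, 0xd1]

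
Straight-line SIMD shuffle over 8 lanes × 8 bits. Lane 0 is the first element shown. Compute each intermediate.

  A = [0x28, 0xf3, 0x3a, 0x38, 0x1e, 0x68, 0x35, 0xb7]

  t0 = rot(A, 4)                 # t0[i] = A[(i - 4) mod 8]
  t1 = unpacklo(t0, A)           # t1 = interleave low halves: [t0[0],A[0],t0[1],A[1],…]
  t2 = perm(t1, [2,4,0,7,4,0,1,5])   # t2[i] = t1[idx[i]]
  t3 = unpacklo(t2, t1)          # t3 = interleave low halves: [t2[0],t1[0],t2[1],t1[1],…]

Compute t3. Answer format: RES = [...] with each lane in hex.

RES = [ 0x68  0x1e  0x35  0x28  0x1e  0x68  0x38  0xf3 ]

t0 = [0x1e, 0x68, 0x35, 0xb7, 0x28, 0xf3, 0x3a, 0x38]
t1 = [0x1e, 0x28, 0x68, 0xf3, 0x35, 0x3a, 0xb7, 0x38]
t2 = [0x68, 0x35, 0x1e, 0x38, 0x35, 0x1e, 0x28, 0x3a]
t3 = [0x68, 0x1e, 0x35, 0x28, 0x1e, 0x68, 0x38, 0xf3]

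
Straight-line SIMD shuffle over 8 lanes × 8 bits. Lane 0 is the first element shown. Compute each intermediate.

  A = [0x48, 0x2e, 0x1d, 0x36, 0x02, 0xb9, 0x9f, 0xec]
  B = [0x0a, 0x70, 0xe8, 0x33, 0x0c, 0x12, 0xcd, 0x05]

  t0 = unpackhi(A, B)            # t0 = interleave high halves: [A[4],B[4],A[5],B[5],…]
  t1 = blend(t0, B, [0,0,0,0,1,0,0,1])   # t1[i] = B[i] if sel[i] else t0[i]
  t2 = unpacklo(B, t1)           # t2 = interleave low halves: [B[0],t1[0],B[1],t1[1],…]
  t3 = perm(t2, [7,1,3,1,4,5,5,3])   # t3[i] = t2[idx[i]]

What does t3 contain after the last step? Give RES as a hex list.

t0 = [0x02, 0x0c, 0xb9, 0x12, 0x9f, 0xcd, 0xec, 0x05]
t1 = [0x02, 0x0c, 0xb9, 0x12, 0x0c, 0xcd, 0xec, 0x05]
t2 = [0x0a, 0x02, 0x70, 0x0c, 0xe8, 0xb9, 0x33, 0x12]
t3 = [0x12, 0x02, 0x0c, 0x02, 0xe8, 0xb9, 0xb9, 0x0c]

RES = [ 0x12  0x02  0x0c  0x02  0xe8  0xb9  0xb9  0x0c ]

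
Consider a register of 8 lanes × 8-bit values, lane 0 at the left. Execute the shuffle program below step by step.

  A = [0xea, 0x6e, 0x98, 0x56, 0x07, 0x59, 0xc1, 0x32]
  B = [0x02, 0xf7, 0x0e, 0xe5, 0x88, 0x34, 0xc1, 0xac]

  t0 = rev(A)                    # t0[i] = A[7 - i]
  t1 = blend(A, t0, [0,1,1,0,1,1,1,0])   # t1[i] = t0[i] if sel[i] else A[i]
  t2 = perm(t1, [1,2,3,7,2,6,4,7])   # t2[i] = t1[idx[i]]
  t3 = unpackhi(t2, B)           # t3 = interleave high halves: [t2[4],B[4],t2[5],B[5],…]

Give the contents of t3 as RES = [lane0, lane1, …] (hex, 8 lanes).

→ t0 |32|c1|59|07|56|98|6e|ea|
→ t1 |ea|c1|59|56|56|98|6e|32|
→ t2 |c1|59|56|32|59|6e|56|32|
→ t3 |59|88|6e|34|56|c1|32|ac|

RES = [0x59, 0x88, 0x6e, 0x34, 0x56, 0xc1, 0x32, 0xac]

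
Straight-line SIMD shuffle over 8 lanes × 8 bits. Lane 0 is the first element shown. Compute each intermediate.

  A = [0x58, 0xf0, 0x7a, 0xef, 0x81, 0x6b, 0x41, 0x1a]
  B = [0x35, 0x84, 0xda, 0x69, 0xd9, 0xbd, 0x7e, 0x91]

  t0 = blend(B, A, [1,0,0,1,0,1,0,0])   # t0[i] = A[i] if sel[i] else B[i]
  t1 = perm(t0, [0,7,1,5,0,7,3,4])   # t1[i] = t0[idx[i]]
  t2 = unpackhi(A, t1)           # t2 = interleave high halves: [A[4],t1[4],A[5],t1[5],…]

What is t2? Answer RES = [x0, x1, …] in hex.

RES = [ 0x81  0x58  0x6b  0x91  0x41  0xef  0x1a  0xd9 ]

  t0: 58 84 da ef d9 6b 7e 91
  t1: 58 91 84 6b 58 91 ef d9
  t2: 81 58 6b 91 41 ef 1a d9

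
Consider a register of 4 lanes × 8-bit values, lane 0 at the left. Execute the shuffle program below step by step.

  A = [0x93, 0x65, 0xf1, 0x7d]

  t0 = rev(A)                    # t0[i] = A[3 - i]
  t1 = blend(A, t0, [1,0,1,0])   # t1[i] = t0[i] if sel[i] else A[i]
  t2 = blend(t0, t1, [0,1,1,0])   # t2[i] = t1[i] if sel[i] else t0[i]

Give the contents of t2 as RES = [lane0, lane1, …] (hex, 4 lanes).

t0 = [0x7d, 0xf1, 0x65, 0x93]
t1 = [0x7d, 0x65, 0x65, 0x7d]
t2 = [0x7d, 0x65, 0x65, 0x93]

RES = [ 0x7d  0x65  0x65  0x93 ]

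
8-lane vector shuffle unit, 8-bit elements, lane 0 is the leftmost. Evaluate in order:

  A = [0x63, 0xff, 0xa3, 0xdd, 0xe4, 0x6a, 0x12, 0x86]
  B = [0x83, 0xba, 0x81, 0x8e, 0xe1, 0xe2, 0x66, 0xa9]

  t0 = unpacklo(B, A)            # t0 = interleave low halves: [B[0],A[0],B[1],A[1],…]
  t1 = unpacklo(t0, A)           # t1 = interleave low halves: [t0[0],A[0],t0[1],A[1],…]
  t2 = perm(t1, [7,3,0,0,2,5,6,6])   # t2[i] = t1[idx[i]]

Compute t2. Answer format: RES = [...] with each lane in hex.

t0 = [0x83, 0x63, 0xba, 0xff, 0x81, 0xa3, 0x8e, 0xdd]
t1 = [0x83, 0x63, 0x63, 0xff, 0xba, 0xa3, 0xff, 0xdd]
t2 = [0xdd, 0xff, 0x83, 0x83, 0x63, 0xa3, 0xff, 0xff]

RES = [0xdd, 0xff, 0x83, 0x83, 0x63, 0xa3, 0xff, 0xff]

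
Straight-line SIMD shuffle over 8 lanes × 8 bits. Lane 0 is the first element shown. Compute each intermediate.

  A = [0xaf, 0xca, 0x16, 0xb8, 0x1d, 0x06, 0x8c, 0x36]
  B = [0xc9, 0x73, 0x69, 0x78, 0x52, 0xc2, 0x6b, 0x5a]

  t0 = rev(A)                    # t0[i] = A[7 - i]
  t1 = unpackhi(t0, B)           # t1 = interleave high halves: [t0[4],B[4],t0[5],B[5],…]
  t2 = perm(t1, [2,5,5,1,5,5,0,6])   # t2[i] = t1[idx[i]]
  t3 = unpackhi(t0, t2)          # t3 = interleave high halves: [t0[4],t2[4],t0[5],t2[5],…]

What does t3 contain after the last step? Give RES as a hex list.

t0 = [0x36, 0x8c, 0x06, 0x1d, 0xb8, 0x16, 0xca, 0xaf]
t1 = [0xb8, 0x52, 0x16, 0xc2, 0xca, 0x6b, 0xaf, 0x5a]
t2 = [0x16, 0x6b, 0x6b, 0x52, 0x6b, 0x6b, 0xb8, 0xaf]
t3 = [0xb8, 0x6b, 0x16, 0x6b, 0xca, 0xb8, 0xaf, 0xaf]

RES = [ 0xb8  0x6b  0x16  0x6b  0xca  0xb8  0xaf  0xaf ]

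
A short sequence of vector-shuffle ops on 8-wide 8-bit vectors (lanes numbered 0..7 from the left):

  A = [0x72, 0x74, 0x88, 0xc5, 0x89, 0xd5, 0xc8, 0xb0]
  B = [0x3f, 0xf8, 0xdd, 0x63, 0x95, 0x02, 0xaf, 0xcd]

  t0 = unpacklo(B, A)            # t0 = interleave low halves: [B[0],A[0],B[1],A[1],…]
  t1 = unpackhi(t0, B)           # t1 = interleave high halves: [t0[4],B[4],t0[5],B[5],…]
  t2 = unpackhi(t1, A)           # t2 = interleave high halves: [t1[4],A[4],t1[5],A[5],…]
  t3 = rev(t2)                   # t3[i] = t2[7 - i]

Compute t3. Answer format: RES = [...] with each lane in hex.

RES = [ 0xb0  0xcd  0xc8  0xc5  0xd5  0xaf  0x89  0x63 ]

  t0: 3f 72 f8 74 dd 88 63 c5
  t1: dd 95 88 02 63 af c5 cd
  t2: 63 89 af d5 c5 c8 cd b0
  t3: b0 cd c8 c5 d5 af 89 63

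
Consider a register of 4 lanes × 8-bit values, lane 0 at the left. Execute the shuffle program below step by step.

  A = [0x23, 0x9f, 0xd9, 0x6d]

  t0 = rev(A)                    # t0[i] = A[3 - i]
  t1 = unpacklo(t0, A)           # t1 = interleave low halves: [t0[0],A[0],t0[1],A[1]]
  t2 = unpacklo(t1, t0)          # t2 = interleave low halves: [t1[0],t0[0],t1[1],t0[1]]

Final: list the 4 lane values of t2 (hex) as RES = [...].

→ t0 |6d|d9|9f|23|
→ t1 |6d|23|d9|9f|
→ t2 |6d|6d|23|d9|

RES = [ 0x6d  0x6d  0x23  0xd9 ]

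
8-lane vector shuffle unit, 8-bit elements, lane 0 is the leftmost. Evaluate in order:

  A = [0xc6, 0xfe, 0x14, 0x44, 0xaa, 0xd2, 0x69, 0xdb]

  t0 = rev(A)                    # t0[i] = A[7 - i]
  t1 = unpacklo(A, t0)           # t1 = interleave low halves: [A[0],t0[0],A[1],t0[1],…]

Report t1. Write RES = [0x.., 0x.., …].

RES = [0xc6, 0xdb, 0xfe, 0x69, 0x14, 0xd2, 0x44, 0xaa]

  t0: db 69 d2 aa 44 14 fe c6
  t1: c6 db fe 69 14 d2 44 aa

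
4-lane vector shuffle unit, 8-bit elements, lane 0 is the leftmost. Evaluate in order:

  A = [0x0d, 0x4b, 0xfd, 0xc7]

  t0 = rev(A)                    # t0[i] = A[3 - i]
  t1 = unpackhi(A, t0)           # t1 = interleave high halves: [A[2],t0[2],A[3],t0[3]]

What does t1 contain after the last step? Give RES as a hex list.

t0 = [0xc7, 0xfd, 0x4b, 0x0d]
t1 = [0xfd, 0x4b, 0xc7, 0x0d]

RES = [0xfd, 0x4b, 0xc7, 0x0d]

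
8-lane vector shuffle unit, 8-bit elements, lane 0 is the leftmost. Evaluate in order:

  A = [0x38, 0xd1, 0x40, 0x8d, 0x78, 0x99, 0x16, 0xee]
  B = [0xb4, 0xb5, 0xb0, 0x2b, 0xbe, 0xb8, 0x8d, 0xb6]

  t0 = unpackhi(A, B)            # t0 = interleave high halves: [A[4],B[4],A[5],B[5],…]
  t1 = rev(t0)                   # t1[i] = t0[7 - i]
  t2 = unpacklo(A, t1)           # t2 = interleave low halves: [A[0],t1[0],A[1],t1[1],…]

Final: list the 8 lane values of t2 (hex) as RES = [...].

RES = [ 0x38  0xb6  0xd1  0xee  0x40  0x8d  0x8d  0x16 ]

  t0: 78 be 99 b8 16 8d ee b6
  t1: b6 ee 8d 16 b8 99 be 78
  t2: 38 b6 d1 ee 40 8d 8d 16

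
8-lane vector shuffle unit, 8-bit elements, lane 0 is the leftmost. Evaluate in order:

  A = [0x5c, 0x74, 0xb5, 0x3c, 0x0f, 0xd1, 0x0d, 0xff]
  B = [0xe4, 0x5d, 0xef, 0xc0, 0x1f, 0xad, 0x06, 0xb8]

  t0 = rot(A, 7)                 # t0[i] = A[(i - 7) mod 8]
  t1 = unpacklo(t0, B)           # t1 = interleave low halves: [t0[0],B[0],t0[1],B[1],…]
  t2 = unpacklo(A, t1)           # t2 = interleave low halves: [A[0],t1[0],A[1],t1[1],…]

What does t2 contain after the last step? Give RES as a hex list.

→ t0 |74|b5|3c|0f|d1|0d|ff|5c|
→ t1 |74|e4|b5|5d|3c|ef|0f|c0|
→ t2 |5c|74|74|e4|b5|b5|3c|5d|

RES = [ 0x5c  0x74  0x74  0xe4  0xb5  0xb5  0x3c  0x5d ]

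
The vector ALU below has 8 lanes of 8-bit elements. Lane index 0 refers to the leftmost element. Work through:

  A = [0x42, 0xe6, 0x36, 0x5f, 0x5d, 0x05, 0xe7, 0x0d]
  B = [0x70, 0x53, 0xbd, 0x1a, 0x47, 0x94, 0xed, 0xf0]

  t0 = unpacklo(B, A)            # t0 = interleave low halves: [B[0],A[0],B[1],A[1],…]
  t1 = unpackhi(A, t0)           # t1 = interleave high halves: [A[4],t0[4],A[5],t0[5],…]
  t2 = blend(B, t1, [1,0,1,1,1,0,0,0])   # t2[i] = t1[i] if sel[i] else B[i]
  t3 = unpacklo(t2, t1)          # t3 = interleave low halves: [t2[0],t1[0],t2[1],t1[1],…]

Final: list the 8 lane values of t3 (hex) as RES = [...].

→ t0 |70|42|53|e6|bd|36|1a|5f|
→ t1 |5d|bd|05|36|e7|1a|0d|5f|
→ t2 |5d|53|05|36|e7|94|ed|f0|
→ t3 |5d|5d|53|bd|05|05|36|36|

RES = [0x5d, 0x5d, 0x53, 0xbd, 0x05, 0x05, 0x36, 0x36]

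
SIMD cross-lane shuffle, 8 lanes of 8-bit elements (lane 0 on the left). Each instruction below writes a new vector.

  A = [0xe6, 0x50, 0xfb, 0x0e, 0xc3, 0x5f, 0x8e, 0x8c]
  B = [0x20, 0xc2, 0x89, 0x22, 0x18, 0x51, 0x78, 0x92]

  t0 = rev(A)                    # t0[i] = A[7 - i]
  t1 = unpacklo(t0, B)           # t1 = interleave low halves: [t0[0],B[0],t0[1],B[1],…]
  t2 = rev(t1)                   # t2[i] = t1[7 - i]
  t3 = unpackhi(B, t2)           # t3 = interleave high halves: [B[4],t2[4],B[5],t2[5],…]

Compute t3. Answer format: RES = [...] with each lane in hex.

t0 = [0x8c, 0x8e, 0x5f, 0xc3, 0x0e, 0xfb, 0x50, 0xe6]
t1 = [0x8c, 0x20, 0x8e, 0xc2, 0x5f, 0x89, 0xc3, 0x22]
t2 = [0x22, 0xc3, 0x89, 0x5f, 0xc2, 0x8e, 0x20, 0x8c]
t3 = [0x18, 0xc2, 0x51, 0x8e, 0x78, 0x20, 0x92, 0x8c]

RES = [ 0x18  0xc2  0x51  0x8e  0x78  0x20  0x92  0x8c ]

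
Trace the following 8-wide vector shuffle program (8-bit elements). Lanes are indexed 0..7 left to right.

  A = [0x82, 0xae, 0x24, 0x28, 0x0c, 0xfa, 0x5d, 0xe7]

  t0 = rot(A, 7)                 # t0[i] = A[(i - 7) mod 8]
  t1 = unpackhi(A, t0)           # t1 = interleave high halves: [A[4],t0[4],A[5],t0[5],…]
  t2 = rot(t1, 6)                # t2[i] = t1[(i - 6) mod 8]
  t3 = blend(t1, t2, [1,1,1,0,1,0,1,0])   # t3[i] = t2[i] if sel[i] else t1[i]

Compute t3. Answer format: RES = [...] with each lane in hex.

RES = [ 0xfa  0x5d  0x5d  0x5d  0xe7  0xe7  0x0c  0x82 ]

  t0: ae 24 28 0c fa 5d e7 82
  t1: 0c fa fa 5d 5d e7 e7 82
  t2: fa 5d 5d e7 e7 82 0c fa
  t3: fa 5d 5d 5d e7 e7 0c 82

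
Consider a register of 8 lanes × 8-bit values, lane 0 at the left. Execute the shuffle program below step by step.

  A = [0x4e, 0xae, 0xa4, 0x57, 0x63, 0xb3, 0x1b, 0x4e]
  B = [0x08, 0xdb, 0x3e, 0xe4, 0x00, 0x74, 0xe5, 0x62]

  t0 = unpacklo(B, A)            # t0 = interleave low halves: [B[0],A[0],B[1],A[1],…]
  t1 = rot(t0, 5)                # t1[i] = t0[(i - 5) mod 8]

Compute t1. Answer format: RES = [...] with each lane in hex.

  t0: 08 4e db ae 3e a4 e4 57
  t1: ae 3e a4 e4 57 08 4e db

RES = [ 0xae  0x3e  0xa4  0xe4  0x57  0x08  0x4e  0xdb ]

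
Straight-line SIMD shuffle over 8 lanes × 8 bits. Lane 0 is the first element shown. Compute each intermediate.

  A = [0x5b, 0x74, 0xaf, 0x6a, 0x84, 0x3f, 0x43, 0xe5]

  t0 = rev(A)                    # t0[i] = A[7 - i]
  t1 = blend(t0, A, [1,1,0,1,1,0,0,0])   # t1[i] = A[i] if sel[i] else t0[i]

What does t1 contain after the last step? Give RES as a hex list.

→ t0 |e5|43|3f|84|6a|af|74|5b|
→ t1 |5b|74|3f|6a|84|af|74|5b|

RES = [0x5b, 0x74, 0x3f, 0x6a, 0x84, 0xaf, 0x74, 0x5b]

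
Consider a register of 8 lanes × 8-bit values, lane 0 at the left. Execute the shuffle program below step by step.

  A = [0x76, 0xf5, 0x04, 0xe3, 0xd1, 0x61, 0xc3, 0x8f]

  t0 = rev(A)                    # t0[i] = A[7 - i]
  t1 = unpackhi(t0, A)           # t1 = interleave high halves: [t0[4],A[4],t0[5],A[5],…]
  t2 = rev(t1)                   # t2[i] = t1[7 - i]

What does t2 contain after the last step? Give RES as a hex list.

RES = [ 0x8f  0x76  0xc3  0xf5  0x61  0x04  0xd1  0xe3 ]

→ t0 |8f|c3|61|d1|e3|04|f5|76|
→ t1 |e3|d1|04|61|f5|c3|76|8f|
→ t2 |8f|76|c3|f5|61|04|d1|e3|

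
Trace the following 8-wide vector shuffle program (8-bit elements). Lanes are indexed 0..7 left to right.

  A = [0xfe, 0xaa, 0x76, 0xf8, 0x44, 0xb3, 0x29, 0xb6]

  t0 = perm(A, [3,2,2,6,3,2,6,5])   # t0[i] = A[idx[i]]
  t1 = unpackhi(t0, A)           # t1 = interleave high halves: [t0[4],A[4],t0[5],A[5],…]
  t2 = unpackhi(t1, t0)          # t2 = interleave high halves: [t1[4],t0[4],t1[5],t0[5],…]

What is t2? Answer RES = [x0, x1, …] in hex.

RES = [0x29, 0xf8, 0x29, 0x76, 0xb3, 0x29, 0xb6, 0xb3]

t0 = [0xf8, 0x76, 0x76, 0x29, 0xf8, 0x76, 0x29, 0xb3]
t1 = [0xf8, 0x44, 0x76, 0xb3, 0x29, 0x29, 0xb3, 0xb6]
t2 = [0x29, 0xf8, 0x29, 0x76, 0xb3, 0x29, 0xb6, 0xb3]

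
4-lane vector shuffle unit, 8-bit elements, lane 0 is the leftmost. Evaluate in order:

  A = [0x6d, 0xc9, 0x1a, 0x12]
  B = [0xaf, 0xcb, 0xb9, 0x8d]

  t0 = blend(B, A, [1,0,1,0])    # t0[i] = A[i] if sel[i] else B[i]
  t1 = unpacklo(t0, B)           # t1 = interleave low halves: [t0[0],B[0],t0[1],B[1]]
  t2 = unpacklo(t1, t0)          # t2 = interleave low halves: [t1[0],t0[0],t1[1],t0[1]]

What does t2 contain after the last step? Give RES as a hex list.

t0 = [0x6d, 0xcb, 0x1a, 0x8d]
t1 = [0x6d, 0xaf, 0xcb, 0xcb]
t2 = [0x6d, 0x6d, 0xaf, 0xcb]

RES = [0x6d, 0x6d, 0xaf, 0xcb]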